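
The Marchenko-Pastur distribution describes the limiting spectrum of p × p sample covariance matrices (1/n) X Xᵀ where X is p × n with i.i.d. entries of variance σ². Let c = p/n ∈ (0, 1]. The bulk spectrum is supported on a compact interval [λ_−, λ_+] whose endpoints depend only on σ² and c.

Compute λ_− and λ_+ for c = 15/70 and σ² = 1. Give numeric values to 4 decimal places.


c = 15/70 = 0.214286; √c = 0.462910.
λ_− = σ² (1 − √c)² = 1 · (1 − 0.462910)² = 1 · (0.537090)² = 0.288466.
λ_+ = σ² (1 + √c)² = 1 · (1 + 0.462910)² = 1 · (1.462910)² = 2.140106.

Rounded to 4 decimal places: λ_− ≈ 0.2885, λ_+ ≈ 2.1401.


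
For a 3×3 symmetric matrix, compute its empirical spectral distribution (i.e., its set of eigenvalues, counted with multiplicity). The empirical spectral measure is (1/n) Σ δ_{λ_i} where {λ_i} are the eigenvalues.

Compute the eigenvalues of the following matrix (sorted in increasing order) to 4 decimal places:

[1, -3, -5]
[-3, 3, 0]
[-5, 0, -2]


Since M is real symmetric, all three eigenvalues are real; they are the roots of det(λI − M) = λ³ − (tr M) λ² + s λ − det M, where s is the sum of the principal 2×2 minors.
tr M = 1 + 3 + (-2) = 2.
s = (1·3 − (-3)²) + (1·(-2) − (-5)²) + (3·(-2) − 0²) = -6 + (-27) + (-6) = -39.
det M (expand along row 1) = 1·(-6) − (-3)·6 + (-5)·15 = -63.
Characteristic polynomial: λ³ − 2λ² − 39λ + 63 = 0.
Substitute λ = y + (tr M)/3 = y + 0.666667 to remove the quadratic term: y³ + p·y + q = 0 with p = s − (tr M)²/3 = -40.333333 and q = −2(tr M)³/27 + (tr M)·s/3 − det M = 36.407407.
Three real roots ⇒ use the trigonometric (Viète) form: r = 2√(−p/3) = 7.333333, φ = arccos(3q/(p·r)) = arccos(-0.369271) = 1.949021 rad.
y_k = r·cos(φ/3 − 2πk/3) for k = 0, 1, 2 gives y = 5.839396, 0.922102, -6.761498.
λ_k = y_k + 0.666667 gives λ = 6.5061, 1.5888, -6.0948 (check: the sum is 2.0000 = tr M).

Eigenvalues sorted in increasing order: [-6.0948, 1.5888, 6.5061].


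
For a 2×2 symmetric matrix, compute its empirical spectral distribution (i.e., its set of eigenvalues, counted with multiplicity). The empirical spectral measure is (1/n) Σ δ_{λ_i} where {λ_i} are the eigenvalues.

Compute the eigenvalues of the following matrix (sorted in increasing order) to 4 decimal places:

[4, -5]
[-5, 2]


Since M is real symmetric, both eigenvalues are real; they are the roots of det(λI − M) = λ² − (tr M) λ + det M.
tr M = 4 + 2 = 6.
det M = 4·2 − (-5)² = 8 − 25 = -17.
Characteristic polynomial: λ² − 6λ − 17 = 0.
Discriminant Δ = (tr M)² − 4·det M = 36 − (-68) = 104; √Δ = 10.198039.
λ = (tr M ± √Δ)/2 = (6 ± 10.198039)/2, giving (tr M − √Δ)/2 = -2.0990 and (tr M + √Δ)/2 = 8.0990.

Eigenvalues sorted in increasing order: [-2.0990, 8.0990].


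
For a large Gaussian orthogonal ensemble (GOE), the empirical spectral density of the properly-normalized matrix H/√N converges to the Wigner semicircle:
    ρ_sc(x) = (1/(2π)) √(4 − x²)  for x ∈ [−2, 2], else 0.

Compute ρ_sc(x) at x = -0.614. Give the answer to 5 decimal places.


ρ_sc(x) = (1/(2π)) √(4 − x²). With x = -0.614:
  4 − x² = 4 − (-0.614)² = 4 − 0.376996 = 3.623004.
  √(4 − x²) = 1.903419.
  1/(2π) = 0.159155.
  ρ_sc(-0.614) = 0.159155 · 1.903419 = 0.302939.

Rounded to 5 decimal places: ρ_sc(-0.614) ≈ 0.30294.


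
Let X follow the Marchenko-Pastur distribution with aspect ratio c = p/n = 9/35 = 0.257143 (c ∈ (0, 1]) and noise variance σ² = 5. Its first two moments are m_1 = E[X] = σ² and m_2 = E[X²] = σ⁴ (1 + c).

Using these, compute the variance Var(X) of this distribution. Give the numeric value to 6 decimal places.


m_1 = E[X] = σ² = 5, so m_1² = 25.
m_2 = E[X²] = σ⁴ (1 + c) = 25 · (1 + 0.257143) = 25 · 1.257143 = 31.428571.
(Note m_2 − m_1² simplifies to c · σ⁴ = 0.257143 · 25.)

Var(X) = m_2 − m_1² = 31.428571 − 25 = 6.428571.


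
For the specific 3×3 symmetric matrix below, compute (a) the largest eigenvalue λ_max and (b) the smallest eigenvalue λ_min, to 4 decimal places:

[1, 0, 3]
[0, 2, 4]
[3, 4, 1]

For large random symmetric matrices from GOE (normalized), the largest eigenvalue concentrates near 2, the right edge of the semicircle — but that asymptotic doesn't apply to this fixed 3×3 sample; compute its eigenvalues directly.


Since M is real symmetric, all three eigenvalues are real; they are the roots of det(λI − M) = λ³ − (tr M) λ² + s λ − det M, where s is the sum of the principal 2×2 minors.
tr M = 1 + 2 + 1 = 4.
s = (1·2 − 0²) + (1·1 − 3²) + (2·1 − 4²) = 2 + (-8) + (-14) = -20.
det M (expand along row 1) = 1·(-14) − 0·(-12) + 3·(-6) = -32.
Characteristic polynomial: λ³ − 4λ² − 20λ + 32 = 0.
Substitute λ = y + (tr M)/3 = y + 1.333333 to remove the quadratic term: y³ + p·y + q = 0 with p = s − (tr M)²/3 = -25.333333 and q = −2(tr M)³/27 + (tr M)·s/3 − det M = 0.592593.
Three real roots ⇒ use the trigonometric (Viète) form: r = 2√(−p/3) = 5.811865, φ = arccos(3q/(p·r)) = arccos(-0.012075) = 1.582871 rad.
y_k = r·cos(φ/3 − 2πk/3) for k = 0, 1, 2 gives y = 5.021486, 0.023392, -5.044878.
λ_k = y_k + 1.333333 gives λ = 6.3548, 1.3567, -3.7115 (check: the sum is 4.0000 = tr M).

Hence λ_max = 6.3548 and λ_min = -3.7115.


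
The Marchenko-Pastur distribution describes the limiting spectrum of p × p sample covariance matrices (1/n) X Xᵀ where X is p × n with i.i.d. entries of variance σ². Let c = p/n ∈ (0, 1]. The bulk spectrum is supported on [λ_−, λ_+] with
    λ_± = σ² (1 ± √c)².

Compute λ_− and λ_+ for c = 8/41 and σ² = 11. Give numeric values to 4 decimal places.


c = 8/41 = 0.195122; √c = 0.441726.
λ_− = σ² (1 − √c)² = 11 · (1 − 0.441726)² = 11 · (0.558274)² = 3.428367.
λ_+ = σ² (1 + √c)² = 11 · (1 + 0.441726)² = 11 · (1.441726)² = 22.864316.

Rounded to 4 decimal places: λ_− ≈ 3.4284, λ_+ ≈ 22.8643.


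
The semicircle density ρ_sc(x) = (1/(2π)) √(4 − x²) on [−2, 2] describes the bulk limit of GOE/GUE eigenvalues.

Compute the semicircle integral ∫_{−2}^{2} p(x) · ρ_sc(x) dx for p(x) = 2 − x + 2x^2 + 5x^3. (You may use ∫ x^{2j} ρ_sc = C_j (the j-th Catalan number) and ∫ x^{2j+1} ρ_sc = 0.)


Write p(x) = Σ a_i x^i, split into monomials and integrate each against ρ_sc separately.
Using ∫ x^{2j} ρ_sc = C_j = (1/(j+1)) C(2j, j) (Catalan numbers) and ∫ x^{2j+1} ρ_sc = 0 (odd monomials vanish by symmetry):
  i = 0 (even): a_0 · C_{0} = 2 · 1 = 2
  i = 1 (odd): ∫ x^1 ρ_sc = 0 (vanishes)
  i = 2 (even): a_2 · C_{1} = 2 · 1 = 2
  i = 3 (odd): ∫ x^3 ρ_sc = 0 (vanishes)

Summing the contributions: ∫_{−2}^{2} p(x) ρ_sc(x) dx = 2 + 2 = 4.


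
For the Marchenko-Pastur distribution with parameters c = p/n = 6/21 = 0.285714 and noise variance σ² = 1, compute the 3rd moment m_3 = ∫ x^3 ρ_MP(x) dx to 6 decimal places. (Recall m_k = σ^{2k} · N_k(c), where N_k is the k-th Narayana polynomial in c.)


E[X³] = σ⁶ (1 + 3c + c²) (third MP moment). With σ² = 1 (so σ⁶ = 1) and c = 6/21 = 0.285714: E[X³] = 1 · (1 + 3·0.285714 + (0.285714)²) = 1 · 1.938776.

So E[X^3] = 1.938776.


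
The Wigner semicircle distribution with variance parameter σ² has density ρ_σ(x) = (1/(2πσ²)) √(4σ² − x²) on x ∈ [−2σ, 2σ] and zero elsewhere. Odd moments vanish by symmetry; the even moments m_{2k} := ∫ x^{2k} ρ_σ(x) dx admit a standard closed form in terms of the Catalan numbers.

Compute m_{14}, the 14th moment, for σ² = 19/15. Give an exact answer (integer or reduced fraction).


By the scaled semicircle moment identity, m_{2k} = σ^{2k} · C_k with k = 7.
C_7 = (1/(k+1)) · C(2k, k) = (1/8) · C(14, 7) = (1/8) · 3432 = 429.
σ^{2k} = (σ²)^k = (19/15)^7 = 893871739/170859375.

Therefore m_{14} = σ^{14} · C_7 = (893871739/170859375) · 429 = 127823658677/56953125.


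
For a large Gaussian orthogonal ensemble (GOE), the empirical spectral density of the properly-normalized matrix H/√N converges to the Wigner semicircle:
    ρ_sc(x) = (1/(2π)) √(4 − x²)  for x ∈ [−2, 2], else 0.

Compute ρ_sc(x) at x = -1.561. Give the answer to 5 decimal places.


ρ_sc(x) = (1/(2π)) √(4 − x²). With x = -1.561:
  4 − x² = 4 − (-1.561)² = 4 − 2.436721 = 1.563279.
  √(4 − x²) = 1.250312.
  1/(2π) = 0.159155.
  ρ_sc(-1.561) = 0.159155 · 1.250312 = 0.198993.

Rounded to 5 decimal places: ρ_sc(-1.561) ≈ 0.19899.


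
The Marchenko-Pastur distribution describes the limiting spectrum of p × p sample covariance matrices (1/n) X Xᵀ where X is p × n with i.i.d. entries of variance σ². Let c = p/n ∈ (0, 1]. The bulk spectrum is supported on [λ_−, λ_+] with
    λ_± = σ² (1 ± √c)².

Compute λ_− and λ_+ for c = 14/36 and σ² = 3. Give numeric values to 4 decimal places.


c = 14/36 = 0.388889; √c = 0.623610.
λ_− = σ² (1 − √c)² = 3 · (1 − 0.623610)² = 3 · (0.376390)² = 0.425009.
λ_+ = σ² (1 + √c)² = 3 · (1 + 0.623610)² = 3 · (1.623610)² = 7.908324.

Rounded to 4 decimal places: λ_− ≈ 0.4250, λ_+ ≈ 7.9083.


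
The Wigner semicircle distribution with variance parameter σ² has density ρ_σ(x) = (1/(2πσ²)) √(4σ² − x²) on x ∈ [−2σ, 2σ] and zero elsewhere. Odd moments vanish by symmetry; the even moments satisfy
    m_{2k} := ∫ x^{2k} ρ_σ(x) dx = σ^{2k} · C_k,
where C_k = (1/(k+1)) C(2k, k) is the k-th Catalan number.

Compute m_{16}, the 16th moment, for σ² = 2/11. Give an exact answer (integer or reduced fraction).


By the scaled semicircle moment identity, m_{2k} = σ^{2k} · C_k with k = 8.
C_8 = (1/(k+1)) · C(2k, k) = (1/9) · C(16, 8) = (1/9) · 12870 = 1430.
σ^{2k} = (σ²)^k = (2/11)^8 = 256/214358881.

Therefore m_{16} = σ^{16} · C_8 = (256/214358881) · 1430 = 33280/19487171.


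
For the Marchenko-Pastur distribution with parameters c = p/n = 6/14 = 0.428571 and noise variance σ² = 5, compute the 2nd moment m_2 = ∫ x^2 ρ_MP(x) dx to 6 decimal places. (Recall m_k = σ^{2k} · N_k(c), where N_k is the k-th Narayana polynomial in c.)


E[X²] = σ⁴ (1 + c) (second MP moment). With σ² = 5 (so σ⁴ = 25) and c = 6/14 = 0.428571: E[X²] = 25 · (1 + 0.428571) = 25 · 1.428571.

So E[X^2] = 35.714286.


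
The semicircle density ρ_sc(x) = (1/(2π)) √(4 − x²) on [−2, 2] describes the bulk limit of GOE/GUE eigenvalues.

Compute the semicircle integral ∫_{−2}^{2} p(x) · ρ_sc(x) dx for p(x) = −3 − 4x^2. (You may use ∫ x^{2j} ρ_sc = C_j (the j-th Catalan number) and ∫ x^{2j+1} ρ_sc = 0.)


Write p(x) = Σ a_i x^i, split into monomials and integrate each against ρ_sc separately.
Using ∫ x^{2j} ρ_sc = C_j = (1/(j+1)) C(2j, j) (Catalan numbers) and ∫ x^{2j+1} ρ_sc = 0 (odd monomials vanish by symmetry):
  i = 0 (even): a_0 · C_{0} = -3 · 1 = -3
  i = 2 (even): a_2 · C_{1} = -4 · 1 = -4

Summing the contributions: ∫_{−2}^{2} p(x) ρ_sc(x) dx = (-3) + (-4) = -7.


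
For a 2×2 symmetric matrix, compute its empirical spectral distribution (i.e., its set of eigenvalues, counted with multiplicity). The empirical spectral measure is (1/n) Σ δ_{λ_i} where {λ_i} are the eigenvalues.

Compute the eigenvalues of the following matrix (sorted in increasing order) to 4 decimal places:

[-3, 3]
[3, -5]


Since M is real symmetric, both eigenvalues are real; they are the roots of det(λI − M) = λ² − (tr M) λ + det M.
tr M = -3 + (-5) = -8.
det M = (-3)·(-5) − 3² = 15 − 9 = 6.
Characteristic polynomial: λ² + 8λ + 6 = 0.
Discriminant Δ = (tr M)² − 4·det M = 64 − 24 = 40; √Δ = 6.324555.
λ = (tr M ± √Δ)/2 = (-8 ± 6.324555)/2, giving (tr M − √Δ)/2 = -7.1623 and (tr M + √Δ)/2 = -0.8377.

Eigenvalues sorted in increasing order: [-7.1623, -0.8377].


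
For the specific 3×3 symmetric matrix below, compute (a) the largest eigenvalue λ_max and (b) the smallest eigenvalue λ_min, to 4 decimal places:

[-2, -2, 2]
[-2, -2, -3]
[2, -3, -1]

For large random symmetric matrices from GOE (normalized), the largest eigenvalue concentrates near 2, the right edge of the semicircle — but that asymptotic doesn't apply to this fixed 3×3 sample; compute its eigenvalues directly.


Since M is real symmetric, all three eigenvalues are real; they are the roots of det(λI − M) = λ³ − (tr M) λ² + s λ − det M, where s is the sum of the principal 2×2 minors.
tr M = -2 + (-2) + (-1) = -5.
s = ((-2)·(-2) − (-2)²) + ((-2)·(-1) − 2²) + ((-2)·(-1) − (-3)²) = 0 + (-2) + (-7) = -9.
det M (expand along row 1) = (-2)·(-7) − (-2)·8 + 2·10 = 50.
Characteristic polynomial: λ³ + 5λ² − 9λ − 50 = 0.
Substitute λ = y + (tr M)/3 = y − 1.666667 to remove the quadratic term: y³ + p·y + q = 0 with p = s − (tr M)²/3 = -17.333333 and q = −2(tr M)³/27 + (tr M)·s/3 − det M = -25.740741.
Three real roots ⇒ use the trigonometric (Viète) form: r = 2√(−p/3) = 4.807402, φ = arccos(3q/(p·r)) = arccos(0.926723) = 0.385202 rad.
y_k = r·cos(φ/3 − 2πk/3) for k = 0, 1, 2 gives y = 4.767827, -1.850807, -2.917020.
λ_k = y_k − 1.666667 gives λ = 3.1012, -3.5175, -4.5837 (check: the sum is -5.0000 = tr M).

Hence λ_max = 3.1012 and λ_min = -4.5837.


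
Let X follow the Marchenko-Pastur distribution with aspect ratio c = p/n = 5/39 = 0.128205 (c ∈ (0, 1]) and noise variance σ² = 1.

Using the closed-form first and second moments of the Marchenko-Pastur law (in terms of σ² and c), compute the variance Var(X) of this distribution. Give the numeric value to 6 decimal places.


Recall the MP moments m_1 = E[X] = σ² and m_2 = E[X²] = σ⁴ (1 + c).
m_1 = E[X] = σ² = 1, so m_1² = 1.
m_2 = E[X²] = σ⁴ (1 + c) = 1 · (1 + 0.128205) = 1 · 1.128205 = 1.128205.
(Note m_2 − m_1² simplifies to c · σ⁴ = 0.128205 · 1.)

Var(X) = m_2 − m_1² = 1.128205 − 1 = 0.128205.


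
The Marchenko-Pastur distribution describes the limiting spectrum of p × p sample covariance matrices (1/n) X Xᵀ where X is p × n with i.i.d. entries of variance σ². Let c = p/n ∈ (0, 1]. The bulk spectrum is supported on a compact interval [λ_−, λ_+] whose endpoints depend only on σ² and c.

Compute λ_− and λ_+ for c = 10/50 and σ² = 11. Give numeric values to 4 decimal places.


c = 10/50 = 0.200000; √c = 0.447214.
λ_− = σ² (1 − √c)² = 11 · (1 − 0.447214)² = 11 · (0.552786)² = 3.361301.
λ_+ = σ² (1 + √c)² = 11 · (1 + 0.447214)² = 11 · (1.447214)² = 23.038699.

Rounded to 4 decimal places: λ_− ≈ 3.3613, λ_+ ≈ 23.0387.


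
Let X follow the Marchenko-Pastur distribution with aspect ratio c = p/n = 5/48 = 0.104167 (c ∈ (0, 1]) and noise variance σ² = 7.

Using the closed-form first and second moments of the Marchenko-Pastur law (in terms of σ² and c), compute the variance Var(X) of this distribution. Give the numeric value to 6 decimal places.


Recall the MP moments m_1 = E[X] = σ² and m_2 = E[X²] = σ⁴ (1 + c).
m_1 = E[X] = σ² = 7, so m_1² = 49.
m_2 = E[X²] = σ⁴ (1 + c) = 49 · (1 + 0.104167) = 49 · 1.104167 = 54.104167.
(Note m_2 − m_1² simplifies to c · σ⁴ = 0.104167 · 49.)

Var(X) = m_2 − m_1² = 54.104167 − 49 = 5.104167.


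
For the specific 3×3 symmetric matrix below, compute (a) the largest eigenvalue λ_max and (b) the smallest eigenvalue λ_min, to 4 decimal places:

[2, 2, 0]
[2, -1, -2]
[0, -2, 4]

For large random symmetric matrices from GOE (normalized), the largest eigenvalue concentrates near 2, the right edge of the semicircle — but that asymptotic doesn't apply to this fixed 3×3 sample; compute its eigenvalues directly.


Since M is real symmetric, all three eigenvalues are real; they are the roots of det(λI − M) = λ³ − (tr M) λ² + s λ − det M, where s is the sum of the principal 2×2 minors.
tr M = 2 + (-1) + 4 = 5.
s = (2·(-1) − 2²) + (2·4 − 0²) + ((-1)·4 − (-2)²) = -6 + 8 + (-8) = -6.
det M (expand along row 1) = 2·(-8) − 2·8 + 0·(-4) = -32.
Characteristic polynomial: λ³ − 5λ² − 6λ + 32 = 0.
Substitute λ = y + (tr M)/3 = y + 1.666667 to remove the quadratic term: y³ + p·y + q = 0 with p = s − (tr M)²/3 = -14.333333 and q = −2(tr M)³/27 + (tr M)·s/3 − det M = 12.740741.
Three real roots ⇒ use the trigonometric (Viète) form: r = 2√(−p/3) = 4.371626, φ = arccos(3q/(p·r)) = arccos(-0.609994) = 2.226850 rad.
y_k = r·cos(φ/3 − 2πk/3) for k = 0, 1, 2 gives y = 3.221569, 0.948405, -4.169974.
λ_k = y_k + 1.666667 gives λ = 4.8882, 2.6151, -2.5033 (check: the sum is 5.0000 = tr M).

Hence λ_max = 4.8882 and λ_min = -2.5033.


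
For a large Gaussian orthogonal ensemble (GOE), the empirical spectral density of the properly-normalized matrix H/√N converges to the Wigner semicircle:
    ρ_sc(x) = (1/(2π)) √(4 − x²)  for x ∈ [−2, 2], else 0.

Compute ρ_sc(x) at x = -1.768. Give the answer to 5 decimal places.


ρ_sc(x) = (1/(2π)) √(4 − x²). With x = -1.768:
  4 − x² = 4 − (-1.768)² = 4 − 3.125824 = 0.874176.
  √(4 − x²) = 0.934974.
  1/(2π) = 0.159155.
  ρ_sc(-1.768) = 0.159155 · 0.934974 = 0.148806.

Rounded to 5 decimal places: ρ_sc(-1.768) ≈ 0.14881.


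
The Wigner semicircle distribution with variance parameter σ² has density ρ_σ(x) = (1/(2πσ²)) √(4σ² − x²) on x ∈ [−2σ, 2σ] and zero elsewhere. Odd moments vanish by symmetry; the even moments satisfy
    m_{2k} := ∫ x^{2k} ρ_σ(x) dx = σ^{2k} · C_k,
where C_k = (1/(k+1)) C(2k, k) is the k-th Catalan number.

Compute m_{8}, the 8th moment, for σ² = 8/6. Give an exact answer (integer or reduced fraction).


By the scaled semicircle moment identity, m_{2k} = σ^{2k} · C_k with k = 4.
C_4 = (1/(k+1)) · C(2k, k) = (1/5) · C(8, 4) = (1/5) · 70 = 14.
σ^{2k} = (σ²)^k = (8/6)^4 = 256/81.

Therefore m_{8} = σ^{8} · C_4 = (256/81) · 14 = 3584/81.


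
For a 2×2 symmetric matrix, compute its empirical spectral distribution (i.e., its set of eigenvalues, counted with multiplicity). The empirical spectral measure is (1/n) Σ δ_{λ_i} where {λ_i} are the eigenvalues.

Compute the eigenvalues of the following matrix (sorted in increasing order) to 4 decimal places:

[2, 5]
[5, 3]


Since M is real symmetric, both eigenvalues are real; they are the roots of det(λI − M) = λ² − (tr M) λ + det M.
tr M = 2 + 3 = 5.
det M = 2·3 − 5² = 6 − 25 = -19.
Characteristic polynomial: λ² − 5λ − 19 = 0.
Discriminant Δ = (tr M)² − 4·det M = 25 − (-76) = 101; √Δ = 10.049876.
λ = (tr M ± √Δ)/2 = (5 ± 10.049876)/2, giving (tr M − √Δ)/2 = -2.5249 and (tr M + √Δ)/2 = 7.5249.

Eigenvalues sorted in increasing order: [-2.5249, 7.5249].


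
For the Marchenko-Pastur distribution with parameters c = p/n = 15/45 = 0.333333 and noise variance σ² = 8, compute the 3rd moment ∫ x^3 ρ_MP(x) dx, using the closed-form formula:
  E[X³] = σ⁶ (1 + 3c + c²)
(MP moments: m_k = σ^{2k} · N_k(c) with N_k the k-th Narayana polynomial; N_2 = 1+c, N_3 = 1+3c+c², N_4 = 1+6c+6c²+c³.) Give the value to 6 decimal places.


E[X³] = σ⁶ (1 + 3c + c²) (third MP moment). With σ² = 8 (so σ⁶ = 512) and c = 15/45 = 0.333333: E[X³] = 512 · (1 + 3·0.333333 + (0.333333)²) = 512 · 2.111111.

So E[X^3] = 1080.888889.


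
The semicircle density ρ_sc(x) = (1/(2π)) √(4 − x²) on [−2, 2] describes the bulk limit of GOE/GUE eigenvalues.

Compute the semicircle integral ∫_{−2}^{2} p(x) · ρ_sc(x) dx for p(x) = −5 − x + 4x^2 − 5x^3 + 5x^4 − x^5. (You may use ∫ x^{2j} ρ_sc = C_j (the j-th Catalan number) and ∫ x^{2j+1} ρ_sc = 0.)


Write p(x) = Σ a_i x^i, split into monomials and integrate each against ρ_sc separately.
Using ∫ x^{2j} ρ_sc = C_j = (1/(j+1)) C(2j, j) (Catalan numbers) and ∫ x^{2j+1} ρ_sc = 0 (odd monomials vanish by symmetry):
  i = 0 (even): a_0 · C_{0} = -5 · 1 = -5
  i = 1 (odd): ∫ x^1 ρ_sc = 0 (vanishes)
  i = 2 (even): a_2 · C_{1} = 4 · 1 = 4
  i = 3 (odd): ∫ x^3 ρ_sc = 0 (vanishes)
  i = 4 (even): a_4 · C_{2} = 5 · 2 = 10
  i = 5 (odd): ∫ x^5 ρ_sc = 0 (vanishes)

Summing the contributions: ∫_{−2}^{2} p(x) ρ_sc(x) dx = (-5) + 4 + 10 = 9.


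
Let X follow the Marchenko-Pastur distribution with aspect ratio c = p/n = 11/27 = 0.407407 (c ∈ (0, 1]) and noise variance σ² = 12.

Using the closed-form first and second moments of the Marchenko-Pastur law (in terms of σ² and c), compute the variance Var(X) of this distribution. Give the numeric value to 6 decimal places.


Recall the MP moments m_1 = E[X] = σ² and m_2 = E[X²] = σ⁴ (1 + c).
m_1 = E[X] = σ² = 12, so m_1² = 144.
m_2 = E[X²] = σ⁴ (1 + c) = 144 · (1 + 0.407407) = 144 · 1.407407 = 202.666667.
(Note m_2 − m_1² simplifies to c · σ⁴ = 0.407407 · 144.)

Var(X) = m_2 − m_1² = 202.666667 − 144 = 58.666667.


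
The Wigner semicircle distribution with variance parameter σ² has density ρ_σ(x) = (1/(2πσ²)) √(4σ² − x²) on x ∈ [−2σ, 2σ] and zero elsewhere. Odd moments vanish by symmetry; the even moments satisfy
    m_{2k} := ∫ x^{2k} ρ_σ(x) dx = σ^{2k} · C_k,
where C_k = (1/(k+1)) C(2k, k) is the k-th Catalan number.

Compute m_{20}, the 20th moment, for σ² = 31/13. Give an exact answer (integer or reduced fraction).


By the scaled semicircle moment identity, m_{2k} = σ^{2k} · C_k with k = 10.
C_10 = (1/(k+1)) · C(2k, k) = (1/11) · C(20, 10) = (1/11) · 184756 = 16796.
σ^{2k} = (σ²)^k = (31/13)^10 = 819628286980801/137858491849.

Therefore m_{20} = σ^{20} · C_10 = (819628286980801/137858491849) · 16796 = 1058959746779194892/10604499373.


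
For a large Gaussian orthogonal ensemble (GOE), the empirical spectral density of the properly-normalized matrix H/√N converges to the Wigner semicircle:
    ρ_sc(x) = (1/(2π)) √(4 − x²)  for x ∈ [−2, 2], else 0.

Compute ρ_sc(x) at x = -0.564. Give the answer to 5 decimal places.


ρ_sc(x) = (1/(2π)) √(4 − x²). With x = -0.564:
  4 − x² = 4 − (-0.564)² = 4 − 0.318096 = 3.681904.
  √(4 − x²) = 1.918829.
  1/(2π) = 0.159155.
  ρ_sc(-0.564) = 0.159155 · 1.918829 = 0.305391.

Rounded to 5 decimal places: ρ_sc(-0.564) ≈ 0.30539.


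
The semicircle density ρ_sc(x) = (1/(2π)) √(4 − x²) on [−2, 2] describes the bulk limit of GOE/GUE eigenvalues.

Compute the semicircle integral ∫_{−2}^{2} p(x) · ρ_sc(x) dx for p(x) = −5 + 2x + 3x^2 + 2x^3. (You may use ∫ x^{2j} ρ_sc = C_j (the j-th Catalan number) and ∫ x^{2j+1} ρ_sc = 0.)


Write p(x) = Σ a_i x^i, split into monomials and integrate each against ρ_sc separately.
Using ∫ x^{2j} ρ_sc = C_j = (1/(j+1)) C(2j, j) (Catalan numbers) and ∫ x^{2j+1} ρ_sc = 0 (odd monomials vanish by symmetry):
  i = 0 (even): a_0 · C_{0} = -5 · 1 = -5
  i = 1 (odd): ∫ x^1 ρ_sc = 0 (vanishes)
  i = 2 (even): a_2 · C_{1} = 3 · 1 = 3
  i = 3 (odd): ∫ x^3 ρ_sc = 0 (vanishes)

Summing the contributions: ∫_{−2}^{2} p(x) ρ_sc(x) dx = (-5) + 3 = -2.


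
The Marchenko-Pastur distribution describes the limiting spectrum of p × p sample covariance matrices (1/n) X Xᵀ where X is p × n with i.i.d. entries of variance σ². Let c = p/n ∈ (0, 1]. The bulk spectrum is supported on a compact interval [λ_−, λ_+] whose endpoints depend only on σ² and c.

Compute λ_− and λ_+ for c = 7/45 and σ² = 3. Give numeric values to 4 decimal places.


c = 7/45 = 0.155556; √c = 0.394405.
λ_− = σ² (1 − √c)² = 3 · (1 − 0.394405)² = 3 · (0.605595)² = 1.100235.
λ_+ = σ² (1 + √c)² = 3 · (1 + 0.394405)² = 3 · (1.394405)² = 5.833099.

Rounded to 4 decimal places: λ_− ≈ 1.1002, λ_+ ≈ 5.8331.


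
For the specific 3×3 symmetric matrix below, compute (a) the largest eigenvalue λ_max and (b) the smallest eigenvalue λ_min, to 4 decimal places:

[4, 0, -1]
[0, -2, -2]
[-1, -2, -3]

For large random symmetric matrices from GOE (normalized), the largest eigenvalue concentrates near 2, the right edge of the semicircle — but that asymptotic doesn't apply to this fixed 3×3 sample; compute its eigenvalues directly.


Since M is real symmetric, all three eigenvalues are real; they are the roots of det(λI − M) = λ³ − (tr M) λ² + s λ − det M, where s is the sum of the principal 2×2 minors.
tr M = 4 + (-2) + (-3) = -1.
s = (4·(-2) − 0²) + (4·(-3) − (-1)²) + ((-2)·(-3) − (-2)²) = -8 + (-13) + 2 = -19.
det M (expand along row 1) = 4·2 − 0·(-2) + (-1)·(-2) = 10.
Characteristic polynomial: λ³ + λ² − 19λ − 10 = 0.
Substitute λ = y + (tr M)/3 = y − 0.333333 to remove the quadratic term: y³ + p·y + q = 0 with p = s − (tr M)²/3 = -19.333333 and q = −2(tr M)³/27 + (tr M)·s/3 − det M = -3.592593.
Three real roots ⇒ use the trigonometric (Viète) form: r = 2√(−p/3) = 5.077182, φ = arccos(3q/(p·r)) = arccos(0.109799) = 1.460775 rad.
y_k = r·cos(φ/3 − 2πk/3) for k = 0, 1, 2 gives y = 4.487091, -0.186157, -4.300933.
λ_k = y_k − 0.333333 gives λ = 4.1538, -0.5195, -4.6343 (check: the sum is -1.0000 = tr M).

Hence λ_max = 4.1538 and λ_min = -4.6343.


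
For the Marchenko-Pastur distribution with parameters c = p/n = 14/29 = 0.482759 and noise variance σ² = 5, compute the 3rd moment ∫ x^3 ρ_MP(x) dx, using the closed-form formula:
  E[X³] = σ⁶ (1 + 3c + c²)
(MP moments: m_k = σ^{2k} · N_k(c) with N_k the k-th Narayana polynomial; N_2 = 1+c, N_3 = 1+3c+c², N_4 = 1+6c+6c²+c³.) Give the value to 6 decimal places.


E[X³] = σ⁶ (1 + 3c + c²) (third MP moment). With σ² = 5 (so σ⁶ = 125) and c = 14/29 = 0.482759: E[X³] = 125 · (1 + 3·0.482759 + (0.482759)²) = 125 · 2.681332.

So E[X^3] = 335.166468.


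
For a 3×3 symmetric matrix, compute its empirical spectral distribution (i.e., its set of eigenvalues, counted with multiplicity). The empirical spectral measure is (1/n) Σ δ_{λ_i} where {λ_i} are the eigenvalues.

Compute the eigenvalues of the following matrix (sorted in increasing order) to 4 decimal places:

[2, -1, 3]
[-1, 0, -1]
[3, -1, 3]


Since M is real symmetric, all three eigenvalues are real; they are the roots of det(λI − M) = λ³ − (tr M) λ² + s λ − det M, where s is the sum of the principal 2×2 minors.
tr M = 2 + 0 + 3 = 5.
s = (2·0 − (-1)²) + (2·3 − 3²) + (0·3 − (-1)²) = -1 + (-3) + (-1) = -5.
det M (expand along row 1) = 2·(-1) − (-1)·0 + 3·1 = 1.
Characteristic polynomial: λ³ − 5λ² − 5λ − 1 = 0.
Substitute λ = y + (tr M)/3 = y + 1.666667 to remove the quadratic term: y³ + p·y + q = 0 with p = s − (tr M)²/3 = -13.333333 and q = −2(tr M)³/27 + (tr M)·s/3 − det M = -18.592593.
Three real roots ⇒ use the trigonometric (Viète) form: r = 2√(−p/3) = 4.216370, φ = arccos(3q/(p·r)) = arccos(0.992165) = 0.125265 rad.
y_k = r·cos(φ/3 − 2πk/3) for k = 0, 1, 2 gives y = 4.212695, -1.953924, -2.258771.
λ_k = y_k + 1.666667 gives λ = 5.8794, -0.2873, -0.5921 (check: the sum is 5.0000 = tr M).

Eigenvalues sorted in increasing order: [-0.5921, -0.2873, 5.8794].


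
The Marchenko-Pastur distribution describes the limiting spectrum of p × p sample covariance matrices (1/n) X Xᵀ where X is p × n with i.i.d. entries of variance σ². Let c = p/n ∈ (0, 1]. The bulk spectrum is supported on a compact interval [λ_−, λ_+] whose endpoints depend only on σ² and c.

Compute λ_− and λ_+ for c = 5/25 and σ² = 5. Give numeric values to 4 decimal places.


c = 5/25 = 0.200000; √c = 0.447214.
λ_− = σ² (1 − √c)² = 5 · (1 − 0.447214)² = 5 · (0.552786)² = 1.527864.
λ_+ = σ² (1 + √c)² = 5 · (1 + 0.447214)² = 5 · (1.447214)² = 10.472136.

Rounded to 4 decimal places: λ_− ≈ 1.5279, λ_+ ≈ 10.4721.


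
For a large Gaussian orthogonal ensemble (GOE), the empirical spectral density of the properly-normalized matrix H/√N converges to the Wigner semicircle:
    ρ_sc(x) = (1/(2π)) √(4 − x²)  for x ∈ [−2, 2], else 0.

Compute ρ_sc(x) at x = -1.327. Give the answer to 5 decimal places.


ρ_sc(x) = (1/(2π)) √(4 − x²). With x = -1.327:
  4 − x² = 4 − (-1.327)² = 4 − 1.760929 = 2.239071.
  √(4 − x²) = 1.496353.
  1/(2π) = 0.159155.
  ρ_sc(-1.327) = 0.159155 · 1.496353 = 0.238152.

Rounded to 5 decimal places: ρ_sc(-1.327) ≈ 0.23815.


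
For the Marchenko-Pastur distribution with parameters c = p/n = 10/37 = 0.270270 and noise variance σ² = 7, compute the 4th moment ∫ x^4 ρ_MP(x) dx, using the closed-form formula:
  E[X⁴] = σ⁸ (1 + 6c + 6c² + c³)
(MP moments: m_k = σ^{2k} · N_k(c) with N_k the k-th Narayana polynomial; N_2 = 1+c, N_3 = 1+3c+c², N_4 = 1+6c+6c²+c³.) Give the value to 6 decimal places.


E[X⁴] = σ⁸ (1 + 6c + 6c² + c³) (fourth MP moment). With σ² = 7 (so σ⁸ = 2401) and c = 10/37 = 0.270270: E[X⁴] = 2401 · (1 + 6·0.270270 + 6·(0.270270)² + (0.270270)³) = 2401 · 3.079640.

So E[X^4] = 7394.215407.


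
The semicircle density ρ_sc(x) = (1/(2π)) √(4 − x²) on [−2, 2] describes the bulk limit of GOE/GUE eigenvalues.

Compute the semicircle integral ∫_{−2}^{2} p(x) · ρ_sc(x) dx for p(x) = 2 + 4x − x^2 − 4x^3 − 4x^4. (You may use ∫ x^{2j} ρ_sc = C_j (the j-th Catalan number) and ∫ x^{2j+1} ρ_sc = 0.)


Write p(x) = Σ a_i x^i, split into monomials and integrate each against ρ_sc separately.
Using ∫ x^{2j} ρ_sc = C_j = (1/(j+1)) C(2j, j) (Catalan numbers) and ∫ x^{2j+1} ρ_sc = 0 (odd monomials vanish by symmetry):
  i = 0 (even): a_0 · C_{0} = 2 · 1 = 2
  i = 1 (odd): ∫ x^1 ρ_sc = 0 (vanishes)
  i = 2 (even): a_2 · C_{1} = -1 · 1 = -1
  i = 3 (odd): ∫ x^3 ρ_sc = 0 (vanishes)
  i = 4 (even): a_4 · C_{2} = -4 · 2 = -8

Summing the contributions: ∫_{−2}^{2} p(x) ρ_sc(x) dx = 2 + (-1) + (-8) = -7.


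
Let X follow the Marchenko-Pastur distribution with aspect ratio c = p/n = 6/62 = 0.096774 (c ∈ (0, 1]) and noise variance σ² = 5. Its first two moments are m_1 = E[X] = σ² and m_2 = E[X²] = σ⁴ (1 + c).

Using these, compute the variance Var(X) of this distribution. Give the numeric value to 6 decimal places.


m_1 = E[X] = σ² = 5, so m_1² = 25.
m_2 = E[X²] = σ⁴ (1 + c) = 25 · (1 + 0.096774) = 25 · 1.096774 = 27.419355.
(Note m_2 − m_1² simplifies to c · σ⁴ = 0.096774 · 25.)

Var(X) = m_2 − m_1² = 27.419355 − 25 = 2.419355.


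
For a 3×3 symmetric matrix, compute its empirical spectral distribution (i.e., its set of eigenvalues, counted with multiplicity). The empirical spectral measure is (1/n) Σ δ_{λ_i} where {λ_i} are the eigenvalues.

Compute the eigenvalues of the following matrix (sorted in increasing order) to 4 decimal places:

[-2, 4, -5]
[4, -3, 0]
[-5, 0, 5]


Since M is real symmetric, all three eigenvalues are real; they are the roots of det(λI − M) = λ³ − (tr M) λ² + s λ − det M, where s is the sum of the principal 2×2 minors.
tr M = -2 + (-3) + 5 = 0.
s = ((-2)·(-3) − 4²) + ((-2)·5 − (-5)²) + ((-3)·5 − 0²) = -10 + (-35) + (-15) = -60.
det M (expand along row 1) = (-2)·(-15) − 4·20 + (-5)·(-15) = 25.
Characteristic polynomial: λ³ − 60λ − 25 = 0.
Substitute λ = y + (tr M)/3 = y + 0.000000 to remove the quadratic term: y³ + p·y + q = 0 with p = s − (tr M)²/3 = -60.000000 and q = −2(tr M)³/27 + (tr M)·s/3 − det M = -25.000000.
Three real roots ⇒ use the trigonometric (Viète) form: r = 2√(−p/3) = 8.944272, φ = arccos(3q/(p·r)) = arccos(0.139754) = 1.430583 rad.
y_k = r·cos(φ/3 − 2πk/3) for k = 0, 1, 2 gives y = 7.946449, -0.417883, -7.528567.
λ_k = y_k + 0.000000 gives λ = 7.9464, -0.4179, -7.5286 (check: the sum is 0.0000 = tr M).

Eigenvalues sorted in increasing order: [-7.5286, -0.4179, 7.9464].


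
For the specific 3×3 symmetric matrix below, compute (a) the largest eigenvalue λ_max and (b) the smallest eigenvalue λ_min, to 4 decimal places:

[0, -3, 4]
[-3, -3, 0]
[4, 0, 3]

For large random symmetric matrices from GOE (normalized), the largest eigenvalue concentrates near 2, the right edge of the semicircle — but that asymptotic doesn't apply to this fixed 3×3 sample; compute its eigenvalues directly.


Since M is real symmetric, all three eigenvalues are real; they are the roots of det(λI − M) = λ³ − (tr M) λ² + s λ − det M, where s is the sum of the principal 2×2 minors.
tr M = 0 + (-3) + 3 = 0.
s = (0·(-3) − (-3)²) + (0·3 − 4²) + ((-3)·3 − 0²) = -9 + (-16) + (-9) = -34.
det M (expand along row 1) = 0·(-9) − (-3)·(-9) + 4·12 = 21.
Characteristic polynomial: λ³ − 34λ − 21 = 0.
Substitute λ = y + (tr M)/3 = y + 0.000000 to remove the quadratic term: y³ + p·y + q = 0 with p = s − (tr M)²/3 = -34.000000 and q = −2(tr M)³/27 + (tr M)·s/3 − det M = -21.000000.
Three real roots ⇒ use the trigonometric (Viète) form: r = 2√(−p/3) = 6.733003, φ = arccos(3q/(p·r)) = arccos(0.275203) = 1.291996 rad.
y_k = r·cos(φ/3 − 2πk/3) for k = 0, 1, 2 gives y = 6.118201, -0.624822, -5.493379.
λ_k = y_k + 0.000000 gives λ = 6.1182, -0.6248, -5.4934 (check: the sum is 0.0000 = tr M).

Hence λ_max = 6.1182 and λ_min = -5.4934.


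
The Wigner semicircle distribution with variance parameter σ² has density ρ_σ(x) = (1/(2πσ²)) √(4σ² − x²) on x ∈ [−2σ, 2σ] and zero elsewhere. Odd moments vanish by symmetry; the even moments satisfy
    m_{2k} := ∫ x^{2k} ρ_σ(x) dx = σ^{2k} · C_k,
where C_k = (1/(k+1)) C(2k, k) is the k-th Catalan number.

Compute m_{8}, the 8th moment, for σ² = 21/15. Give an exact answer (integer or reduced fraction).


By the scaled semicircle moment identity, m_{2k} = σ^{2k} · C_k with k = 4.
C_4 = (1/(k+1)) · C(2k, k) = (1/5) · C(8, 4) = (1/5) · 70 = 14.
σ^{2k} = (σ²)^k = (21/15)^4 = 2401/625.

Therefore m_{8} = σ^{8} · C_4 = (2401/625) · 14 = 33614/625.


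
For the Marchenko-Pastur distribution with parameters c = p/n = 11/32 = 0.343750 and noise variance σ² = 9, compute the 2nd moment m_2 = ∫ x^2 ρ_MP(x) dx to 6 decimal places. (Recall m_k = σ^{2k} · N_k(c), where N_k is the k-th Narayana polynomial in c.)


E[X²] = σ⁴ (1 + c) (second MP moment). With σ² = 9 (so σ⁴ = 81) and c = 11/32 = 0.343750: E[X²] = 81 · (1 + 0.343750) = 81 · 1.343750.

So E[X^2] = 108.843750.


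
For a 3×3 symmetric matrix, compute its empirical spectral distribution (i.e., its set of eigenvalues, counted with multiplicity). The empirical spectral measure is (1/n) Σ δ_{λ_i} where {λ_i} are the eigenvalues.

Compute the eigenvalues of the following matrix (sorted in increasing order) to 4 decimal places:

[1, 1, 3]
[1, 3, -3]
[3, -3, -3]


Since M is real symmetric, all three eigenvalues are real; they are the roots of det(λI − M) = λ³ − (tr M) λ² + s λ − det M, where s is the sum of the principal 2×2 minors.
tr M = 1 + 3 + (-3) = 1.
s = (1·3 − 1²) + (1·(-3) − 3²) + (3·(-3) − (-3)²) = 2 + (-12) + (-18) = -28.
det M (expand along row 1) = 1·(-18) − 1·6 + 3·(-12) = -60.
Characteristic polynomial: λ³ − λ² − 28λ + 60 = 0.
Substitute λ = y + (tr M)/3 = y + 0.333333 to remove the quadratic term: y³ + p·y + q = 0 with p = s − (tr M)²/3 = -28.333333 and q = −2(tr M)³/27 + (tr M)·s/3 − det M = 50.592593.
Three real roots ⇒ use the trigonometric (Viète) form: r = 2√(−p/3) = 6.146363, φ = arccos(3q/(p·r)) = arccos(-0.871550) = 2.629151 rad.
y_k = r·cos(φ/3 − 2πk/3) for k = 0, 1, 2 gives y = 3.933268, 2.123646, -6.056913.
λ_k = y_k + 0.333333 gives λ = 4.2666, 2.4570, -5.7236 (check: the sum is 1.0000 = tr M).

Eigenvalues sorted in increasing order: [-5.7236, 2.4570, 4.2666].


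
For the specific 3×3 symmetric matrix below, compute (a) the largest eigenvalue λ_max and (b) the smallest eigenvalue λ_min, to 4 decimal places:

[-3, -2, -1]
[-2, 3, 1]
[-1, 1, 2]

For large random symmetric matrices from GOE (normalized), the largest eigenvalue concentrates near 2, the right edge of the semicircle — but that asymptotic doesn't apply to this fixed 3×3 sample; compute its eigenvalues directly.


Since M is real symmetric, all three eigenvalues are real; they are the roots of det(λI − M) = λ³ − (tr M) λ² + s λ − det M, where s is the sum of the principal 2×2 minors.
tr M = -3 + 3 + 2 = 2.
s = ((-3)·3 − (-2)²) + ((-3)·2 − (-1)²) + (3·2 − 1²) = -13 + (-7) + 5 = -15.
det M (expand along row 1) = (-3)·5 − (-2)·(-3) + (-1)·1 = -22.
Characteristic polynomial: λ³ − 2λ² − 15λ + 22 = 0.
Substitute λ = y + (tr M)/3 = y + 0.666667 to remove the quadratic term: y³ + p·y + q = 0 with p = s − (tr M)²/3 = -16.333333 and q = −2(tr M)³/27 + (tr M)·s/3 − det M = 11.407407.
Three real roots ⇒ use the trigonometric (Viète) form: r = 2√(−p/3) = 4.666667, φ = arccos(3q/(p·r)) = arccos(-0.448980) = 2.036419 rad.
y_k = r·cos(φ/3 − 2πk/3) for k = 0, 1, 2 gives y = 3.632172, 0.721398, -4.353570.
λ_k = y_k + 0.666667 gives λ = 4.2988, 1.3881, -3.6869 (check: the sum is 2.0000 = tr M).

Hence λ_max = 4.2988 and λ_min = -3.6869.


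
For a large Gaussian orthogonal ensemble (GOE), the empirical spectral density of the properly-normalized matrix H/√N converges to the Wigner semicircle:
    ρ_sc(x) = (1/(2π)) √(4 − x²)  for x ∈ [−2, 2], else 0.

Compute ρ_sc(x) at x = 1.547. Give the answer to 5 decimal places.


ρ_sc(x) = (1/(2π)) √(4 − x²). With x = 1.547:
  4 − x² = 4 − (1.547)² = 4 − 2.393209 = 1.606791.
  √(4 − x²) = 1.267593.
  1/(2π) = 0.159155.
  ρ_sc(1.547) = 0.159155 · 1.267593 = 0.201744.

Rounded to 5 decimal places: ρ_sc(1.547) ≈ 0.20174.


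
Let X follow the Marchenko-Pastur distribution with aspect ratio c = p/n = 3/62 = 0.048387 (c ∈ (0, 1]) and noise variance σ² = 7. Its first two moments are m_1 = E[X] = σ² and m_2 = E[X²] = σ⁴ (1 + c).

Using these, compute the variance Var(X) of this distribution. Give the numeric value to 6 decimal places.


m_1 = E[X] = σ² = 7, so m_1² = 49.
m_2 = E[X²] = σ⁴ (1 + c) = 49 · (1 + 0.048387) = 49 · 1.048387 = 51.370968.
(Note m_2 − m_1² simplifies to c · σ⁴ = 0.048387 · 49.)

Var(X) = m_2 − m_1² = 51.370968 − 49 = 2.370968.


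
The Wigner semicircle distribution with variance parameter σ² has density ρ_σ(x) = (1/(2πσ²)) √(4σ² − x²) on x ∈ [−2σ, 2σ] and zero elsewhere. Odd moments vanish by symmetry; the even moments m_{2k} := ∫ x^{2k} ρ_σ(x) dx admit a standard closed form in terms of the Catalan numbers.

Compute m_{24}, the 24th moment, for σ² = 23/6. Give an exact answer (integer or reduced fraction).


By the scaled semicircle moment identity, m_{2k} = σ^{2k} · C_k with k = 12.
C_12 = (1/(k+1)) · C(2k, k) = (1/13) · C(24, 12) = (1/13) · 2704156 = 208012.
σ^{2k} = (σ²)^k = (23/6)^12 = 21914624432020321/2176782336.

Therefore m_{24} = σ^{24} · C_12 = (21914624432020321/2176782336) · 208012 = 1139626214338352752963/544195584.


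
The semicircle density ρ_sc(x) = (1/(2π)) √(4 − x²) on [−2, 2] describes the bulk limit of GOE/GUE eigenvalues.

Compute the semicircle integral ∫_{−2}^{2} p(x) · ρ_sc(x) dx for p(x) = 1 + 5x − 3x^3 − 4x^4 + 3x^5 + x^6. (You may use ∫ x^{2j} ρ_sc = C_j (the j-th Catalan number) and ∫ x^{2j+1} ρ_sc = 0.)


Write p(x) = Σ a_i x^i, split into monomials and integrate each against ρ_sc separately.
Using ∫ x^{2j} ρ_sc = C_j = (1/(j+1)) C(2j, j) (Catalan numbers) and ∫ x^{2j+1} ρ_sc = 0 (odd monomials vanish by symmetry):
  i = 0 (even): a_0 · C_{0} = 1 · 1 = 1
  i = 1 (odd): ∫ x^1 ρ_sc = 0 (vanishes)
  i = 3 (odd): ∫ x^3 ρ_sc = 0 (vanishes)
  i = 4 (even): a_4 · C_{2} = -4 · 2 = -8
  i = 5 (odd): ∫ x^5 ρ_sc = 0 (vanishes)
  i = 6 (even): a_6 · C_{3} = 1 · 5 = 5

Summing the contributions: ∫_{−2}^{2} p(x) ρ_sc(x) dx = 1 + (-8) + 5 = -2.


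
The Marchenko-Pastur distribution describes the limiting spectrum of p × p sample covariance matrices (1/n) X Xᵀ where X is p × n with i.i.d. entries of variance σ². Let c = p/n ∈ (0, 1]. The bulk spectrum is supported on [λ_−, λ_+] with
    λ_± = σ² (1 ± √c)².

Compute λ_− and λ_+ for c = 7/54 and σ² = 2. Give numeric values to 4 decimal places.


c = 7/54 = 0.129630; √c = 0.360041.
λ_− = σ² (1 − √c)² = 2 · (1 − 0.360041)² = 2 · (0.639959)² = 0.819095.
λ_+ = σ² (1 + √c)² = 2 · (1 + 0.360041)² = 2 · (1.360041)² = 3.699424.

Rounded to 4 decimal places: λ_− ≈ 0.8191, λ_+ ≈ 3.6994.
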